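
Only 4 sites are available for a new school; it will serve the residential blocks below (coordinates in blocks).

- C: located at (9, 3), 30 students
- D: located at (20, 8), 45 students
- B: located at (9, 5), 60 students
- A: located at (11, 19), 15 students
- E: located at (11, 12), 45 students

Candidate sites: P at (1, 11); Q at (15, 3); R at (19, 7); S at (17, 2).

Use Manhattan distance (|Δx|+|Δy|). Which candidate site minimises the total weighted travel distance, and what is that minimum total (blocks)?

Total weighted distance at each candidate:
  P (1, 11): total = 3075
  Q (15, 3): total = 1995
  R (19, 7): total = 2115
  S (17, 2): total = 2400
Minimum is at Q with total 1995 blocks.

Q, total 1995 blocks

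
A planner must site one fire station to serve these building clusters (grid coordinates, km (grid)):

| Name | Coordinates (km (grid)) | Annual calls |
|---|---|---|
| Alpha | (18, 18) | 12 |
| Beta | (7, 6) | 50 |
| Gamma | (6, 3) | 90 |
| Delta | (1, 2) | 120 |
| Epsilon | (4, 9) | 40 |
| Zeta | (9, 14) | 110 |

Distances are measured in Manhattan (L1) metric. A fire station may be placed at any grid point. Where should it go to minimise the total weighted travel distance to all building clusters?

(6, 6)

Manhattan distance separates: Σwᵢ(|x−xᵢ|+|y−yᵢ|) = Σwᵢ|x−xᵢ| + Σwᵢ|y−yᵢ|, so x and y are optimised independently as 1-D weighted medians.
Total weight W = 422; half = 211.
x-coordinate, sorted with cumulative weight:
  x=1 (Delta, w=120) cum 120
  x=4 (Epsilon, w=40) cum 160
  x=6 (Gamma, w=90) cum 250  ← median
  x=7 (Beta, w=50) cum 300
  x=9 (Zeta, w=110) cum 410
  x=18 (Alpha, w=12) cum 422
⇒ x* = 6
y-coordinate, sorted with cumulative weight:
  y=2 (Delta, w=120) cum 120
  y=3 (Gamma, w=90) cum 210
  y=6 (Beta, w=50) cum 260  ← median
  y=9 (Epsilon, w=40) cum 300
  y=14 (Zeta, w=110) cum 410
  y=18 (Alpha, w=12) cum 422
⇒ y* = 6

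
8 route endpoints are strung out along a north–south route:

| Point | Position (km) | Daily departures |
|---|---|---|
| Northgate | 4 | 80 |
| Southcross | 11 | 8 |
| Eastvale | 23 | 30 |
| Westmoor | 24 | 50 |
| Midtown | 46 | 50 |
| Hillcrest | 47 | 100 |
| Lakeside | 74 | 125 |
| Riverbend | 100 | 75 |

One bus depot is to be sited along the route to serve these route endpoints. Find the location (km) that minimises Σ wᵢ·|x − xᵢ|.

x = 47

For a sum of weighted absolute distances on a line, the optimum is the weighted median (not the mean). Total weight W = 518; half-weight = 259.
Sort by position and accumulate weight:
  km 4 (Northgate, w=80) → cum 80
  km 11 (Southcross, w=8) → cum 88
  km 23 (Eastvale, w=30) → cum 118
  km 24 (Westmoor, w=50) → cum 168
  km 46 (Midtown, w=50) → cum 218
  km 47 (Hillcrest, w=100) → cum 318  ≥ 259 → median here
  km 74 (Lakeside, w=125) → cum 443
  km 100 (Riverbend, w=75) → cum 518
Optimal location: km 47.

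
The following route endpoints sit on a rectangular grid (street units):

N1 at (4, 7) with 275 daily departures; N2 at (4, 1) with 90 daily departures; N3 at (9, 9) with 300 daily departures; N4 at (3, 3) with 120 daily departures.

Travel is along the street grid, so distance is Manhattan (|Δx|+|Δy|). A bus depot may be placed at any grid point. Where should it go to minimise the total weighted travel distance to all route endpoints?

(4, 7)

Manhattan distance separates: Σwᵢ(|x−xᵢ|+|y−yᵢ|) = Σwᵢ|x−xᵢ| + Σwᵢ|y−yᵢ|, so x and y are optimised independently as 1-D weighted medians.
Total weight W = 785; half = 392.5.
x-coordinate, sorted with cumulative weight:
  x=3 (N4, w=120) cum 120
  x=4 (N1, w=275) cum 395  ← median
  x=4 (N2, w=90) cum 485
  x=9 (N3, w=300) cum 785
⇒ x* = 4
y-coordinate, sorted with cumulative weight:
  y=1 (N2, w=90) cum 90
  y=3 (N4, w=120) cum 210
  y=7 (N1, w=275) cum 485  ← median
  y=9 (N3, w=300) cum 785
⇒ y* = 7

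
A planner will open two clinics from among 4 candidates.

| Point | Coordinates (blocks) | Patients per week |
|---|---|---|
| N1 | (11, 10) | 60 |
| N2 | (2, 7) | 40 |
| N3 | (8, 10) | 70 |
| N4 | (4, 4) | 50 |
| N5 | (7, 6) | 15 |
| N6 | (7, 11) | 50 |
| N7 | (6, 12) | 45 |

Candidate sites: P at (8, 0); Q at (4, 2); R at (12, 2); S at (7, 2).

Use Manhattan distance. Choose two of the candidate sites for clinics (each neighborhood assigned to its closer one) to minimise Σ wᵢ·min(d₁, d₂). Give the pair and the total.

Evaluate every pair (each demand assigned to the nearer of the two):
  {Q, S}: total = 2735
  {R, S}: total = 2825
  {P, S}: total = 3005
  {Q, R}: total = 3005
  {P, Q}: total = 3105
  {P, R}: total = 3495
Best pair: {Q, S} with total 2735.

{Q, S}, total 2735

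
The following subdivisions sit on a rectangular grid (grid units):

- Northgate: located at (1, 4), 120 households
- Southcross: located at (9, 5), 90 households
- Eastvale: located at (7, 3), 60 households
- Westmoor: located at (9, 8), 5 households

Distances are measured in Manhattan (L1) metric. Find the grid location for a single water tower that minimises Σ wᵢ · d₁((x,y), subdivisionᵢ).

(7, 4)

Manhattan distance separates: Σwᵢ(|x−xᵢ|+|y−yᵢ|) = Σwᵢ|x−xᵢ| + Σwᵢ|y−yᵢ|, so x and y are optimised independently as 1-D weighted medians.
Total weight W = 275; half = 137.5.
x-coordinate, sorted with cumulative weight:
  x=1 (Northgate, w=120) cum 120
  x=7 (Eastvale, w=60) cum 180  ← median
  x=9 (Southcross, w=90) cum 270
  x=9 (Westmoor, w=5) cum 275
⇒ x* = 7
y-coordinate, sorted with cumulative weight:
  y=3 (Eastvale, w=60) cum 60
  y=4 (Northgate, w=120) cum 180  ← median
  y=5 (Southcross, w=90) cum 270
  y=8 (Westmoor, w=5) cum 275
⇒ y* = 4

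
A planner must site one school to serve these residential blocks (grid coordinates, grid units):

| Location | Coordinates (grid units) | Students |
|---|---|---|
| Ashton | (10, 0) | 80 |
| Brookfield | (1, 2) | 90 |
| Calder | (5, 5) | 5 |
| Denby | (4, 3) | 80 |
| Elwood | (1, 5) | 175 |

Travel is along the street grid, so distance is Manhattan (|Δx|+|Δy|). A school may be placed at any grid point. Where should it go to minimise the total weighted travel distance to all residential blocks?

Manhattan distance separates: Σwᵢ(|x−xᵢ|+|y−yᵢ|) = Σwᵢ|x−xᵢ| + Σwᵢ|y−yᵢ|, so x and y are optimised independently as 1-D weighted medians.
Total weight W = 430; half = 215.
x-coordinate, sorted with cumulative weight:
  x=1 (Brookfield, w=90) cum 90
  x=1 (Elwood, w=175) cum 265  ← median
  x=4 (Denby, w=80) cum 345
  x=5 (Calder, w=5) cum 350
  x=10 (Ashton, w=80) cum 430
⇒ x* = 1
y-coordinate, sorted with cumulative weight:
  y=0 (Ashton, w=80) cum 80
  y=2 (Brookfield, w=90) cum 170
  y=3 (Denby, w=80) cum 250  ← median
  y=5 (Calder, w=5) cum 255
  y=5 (Elwood, w=175) cum 430
⇒ y* = 3

(1, 3)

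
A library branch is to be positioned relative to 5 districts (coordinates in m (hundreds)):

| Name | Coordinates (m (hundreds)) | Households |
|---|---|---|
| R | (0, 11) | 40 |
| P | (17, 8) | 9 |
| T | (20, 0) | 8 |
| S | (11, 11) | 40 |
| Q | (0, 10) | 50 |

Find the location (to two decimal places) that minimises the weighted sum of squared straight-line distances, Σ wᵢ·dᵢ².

(5.12, 9.88)

The minimiser of Σwᵢ‖p−pᵢ‖² is the weighted centroid p* = (Σwᵢpᵢ)/(Σwᵢ).
Σwᵢ = 147.
Σwᵢxᵢ = 40·0 + 9·17 + 8·20 + 40·11 + 50·0 = 753.
Σwᵢyᵢ = 40·11 + 9·8 + 8·0 + 40·11 + 50·10 = 1452.
x* = 753/147 = 5.12, y* = 1452/147 = 9.88.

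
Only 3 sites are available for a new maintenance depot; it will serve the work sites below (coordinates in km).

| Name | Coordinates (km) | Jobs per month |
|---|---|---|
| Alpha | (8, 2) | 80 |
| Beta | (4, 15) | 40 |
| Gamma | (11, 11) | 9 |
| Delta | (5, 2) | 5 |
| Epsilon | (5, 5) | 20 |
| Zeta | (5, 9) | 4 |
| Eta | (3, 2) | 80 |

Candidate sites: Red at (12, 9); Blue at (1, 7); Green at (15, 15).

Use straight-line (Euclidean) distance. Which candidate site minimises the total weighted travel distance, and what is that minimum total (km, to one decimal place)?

Total weighted distance at each candidate:
  Red (12, 9): total = 2216.0
  Blue (1, 7): total = 1697.0
  Green (15, 15): total = 3498.9
Minimum is at Blue with total 1697.0 km.

Blue, total 1697.0 km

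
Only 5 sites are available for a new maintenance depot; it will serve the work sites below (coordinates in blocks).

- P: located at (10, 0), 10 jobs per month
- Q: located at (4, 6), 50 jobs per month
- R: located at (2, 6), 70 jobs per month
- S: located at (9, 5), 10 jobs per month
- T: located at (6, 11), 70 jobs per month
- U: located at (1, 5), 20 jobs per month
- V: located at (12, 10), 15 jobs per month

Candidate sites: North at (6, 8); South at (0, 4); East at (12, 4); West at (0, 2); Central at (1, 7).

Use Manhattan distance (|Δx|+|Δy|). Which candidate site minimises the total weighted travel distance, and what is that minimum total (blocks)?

North, total 1290 blocks

Total weighted distance at each candidate:
  North (6, 8): total = 1290
  South (0, 4): total = 2040
  East (12, 4): total = 2680
  West (0, 2): total = 2490
  Central (1, 7): total = 1480
Minimum is at North with total 1290 blocks.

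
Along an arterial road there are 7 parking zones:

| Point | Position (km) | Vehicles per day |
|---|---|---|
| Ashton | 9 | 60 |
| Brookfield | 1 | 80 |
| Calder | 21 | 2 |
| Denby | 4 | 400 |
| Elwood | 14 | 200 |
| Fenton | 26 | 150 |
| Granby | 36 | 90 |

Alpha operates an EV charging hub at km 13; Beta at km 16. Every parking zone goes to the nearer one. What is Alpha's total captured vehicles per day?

The indifferent point is the midpoint (13+16)/2 = 14.5; parking zones left of it (closer to Alpha at 13) go to Alpha, those right go to Beta.
  Brookfield at 1 (w=80) → Alpha
  Denby at 4 (w=400) → Alpha
  Ashton at 9 (w=60) → Alpha
  Elwood at 14 (w=200) → Alpha
  Calder at 21 (w=2) → Beta
  Fenton at 26 (w=150) → Beta
  Granby at 36 (w=90) → Beta
Alpha captures 740; Beta captures 242.

740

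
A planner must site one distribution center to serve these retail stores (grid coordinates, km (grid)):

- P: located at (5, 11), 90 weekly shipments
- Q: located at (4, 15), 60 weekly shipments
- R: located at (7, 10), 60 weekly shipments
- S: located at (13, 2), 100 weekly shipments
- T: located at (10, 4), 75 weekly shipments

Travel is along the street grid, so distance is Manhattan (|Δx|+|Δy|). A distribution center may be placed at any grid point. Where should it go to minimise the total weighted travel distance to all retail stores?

(7, 10)

Manhattan distance separates: Σwᵢ(|x−xᵢ|+|y−yᵢ|) = Σwᵢ|x−xᵢ| + Σwᵢ|y−yᵢ|, so x and y are optimised independently as 1-D weighted medians.
Total weight W = 385; half = 192.5.
x-coordinate, sorted with cumulative weight:
  x=4 (Q, w=60) cum 60
  x=5 (P, w=90) cum 150
  x=7 (R, w=60) cum 210  ← median
  x=10 (T, w=75) cum 285
  x=13 (S, w=100) cum 385
⇒ x* = 7
y-coordinate, sorted with cumulative weight:
  y=2 (S, w=100) cum 100
  y=4 (T, w=75) cum 175
  y=10 (R, w=60) cum 235  ← median
  y=11 (P, w=90) cum 325
  y=15 (Q, w=60) cum 385
⇒ y* = 10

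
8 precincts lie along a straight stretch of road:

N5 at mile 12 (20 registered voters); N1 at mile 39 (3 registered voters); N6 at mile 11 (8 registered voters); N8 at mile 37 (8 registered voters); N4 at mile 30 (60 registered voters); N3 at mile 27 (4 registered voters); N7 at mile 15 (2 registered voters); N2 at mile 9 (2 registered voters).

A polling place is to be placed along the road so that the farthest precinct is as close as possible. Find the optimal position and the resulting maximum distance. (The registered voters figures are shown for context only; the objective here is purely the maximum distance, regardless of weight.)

location 24, max distance 15

The 1-center on a line is the midpoint of the two extreme points: leftmost at 9, rightmost at 39.
Optimal location = (9 + 39)/2 = 24; maximum distance = (39 − 9)/2 = 15.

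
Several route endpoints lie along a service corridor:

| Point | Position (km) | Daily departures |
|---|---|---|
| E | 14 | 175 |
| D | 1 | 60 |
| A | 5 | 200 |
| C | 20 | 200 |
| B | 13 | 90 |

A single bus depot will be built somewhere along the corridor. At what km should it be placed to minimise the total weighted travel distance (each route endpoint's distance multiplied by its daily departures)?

x = 14

For a sum of weighted absolute distances on a line, the optimum is the weighted median (not the mean). Total weight W = 725; half-weight = 362.5.
Sort by position and accumulate weight:
  km 1 (D, w=60) → cum 60
  km 5 (A, w=200) → cum 260
  km 13 (B, w=90) → cum 350
  km 14 (E, w=175) → cum 525  ≥ 362.5 → median here
  km 20 (C, w=200) → cum 725
Optimal location: km 14.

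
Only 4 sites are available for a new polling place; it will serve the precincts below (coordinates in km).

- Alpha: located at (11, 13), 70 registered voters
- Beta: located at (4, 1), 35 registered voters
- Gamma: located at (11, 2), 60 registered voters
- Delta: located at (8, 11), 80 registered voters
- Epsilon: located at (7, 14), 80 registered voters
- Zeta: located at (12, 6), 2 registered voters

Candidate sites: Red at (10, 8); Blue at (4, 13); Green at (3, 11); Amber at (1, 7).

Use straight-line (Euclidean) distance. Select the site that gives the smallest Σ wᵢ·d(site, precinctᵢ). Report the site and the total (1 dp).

Total weighted distance at each candidate:
  Red (10, 8): total = 1875.3
  Blue (4, 13): total = 2324.3
  Green (3, 11): total = 2472.1
  Amber (1, 7): total = 3126.6
Minimum is at Red with total 1875.3 km.

Red, total 1875.3 km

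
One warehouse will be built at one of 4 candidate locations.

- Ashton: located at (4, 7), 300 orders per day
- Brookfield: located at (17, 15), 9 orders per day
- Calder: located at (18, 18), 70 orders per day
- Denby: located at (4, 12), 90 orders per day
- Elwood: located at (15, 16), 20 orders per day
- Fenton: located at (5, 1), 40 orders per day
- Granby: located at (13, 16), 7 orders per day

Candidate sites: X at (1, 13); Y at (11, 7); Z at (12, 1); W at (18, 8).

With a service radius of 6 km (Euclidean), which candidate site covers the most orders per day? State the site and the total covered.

Coverage radius r = 6 km; a point is covered iff (Δx)²+(Δy)² ≤ 6² = 36.
  X (1, 13): covers {Denby} → 90
  Y (11, 7): covers {none} → 0
  Z (12, 1): covers {none} → 0
  W (18, 8): covers {none} → 0
Maximum coverage at X: 90 orders per day.

X, covering 90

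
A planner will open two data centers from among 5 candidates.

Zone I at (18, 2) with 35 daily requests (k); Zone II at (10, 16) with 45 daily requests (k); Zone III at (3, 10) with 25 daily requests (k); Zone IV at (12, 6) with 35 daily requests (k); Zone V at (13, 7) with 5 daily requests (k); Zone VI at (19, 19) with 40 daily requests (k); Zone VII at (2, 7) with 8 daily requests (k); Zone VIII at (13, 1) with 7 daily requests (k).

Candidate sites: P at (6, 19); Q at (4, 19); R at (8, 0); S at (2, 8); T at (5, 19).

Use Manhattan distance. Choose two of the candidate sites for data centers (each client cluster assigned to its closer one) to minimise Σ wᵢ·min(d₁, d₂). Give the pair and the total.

{P, R}, total 2111

Evaluate every pair (each demand assigned to the nearer of the two):
  {P, R}: total = 2111
  {R, T}: total = 2171
  {Q, R}: total = 2231
  {P, S}: total = 2294
  {S, T}: total = 2379
  {Q, S}: total = 2464
  {R, S}: total = 2795
  {P, Q}: total = 3147
  {P, T}: total = 3180
  {Q, T}: total = 3314
Best pair: {P, R} with total 2111.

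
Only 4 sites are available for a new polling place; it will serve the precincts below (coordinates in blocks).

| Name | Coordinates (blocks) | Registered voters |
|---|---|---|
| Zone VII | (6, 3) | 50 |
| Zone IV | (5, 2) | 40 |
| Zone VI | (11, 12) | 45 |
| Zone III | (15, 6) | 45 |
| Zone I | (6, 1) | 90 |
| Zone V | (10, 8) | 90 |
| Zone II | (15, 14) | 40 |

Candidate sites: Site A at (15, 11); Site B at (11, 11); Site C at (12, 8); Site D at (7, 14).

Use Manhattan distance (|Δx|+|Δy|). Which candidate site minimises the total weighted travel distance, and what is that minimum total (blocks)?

Site C, total 3230 blocks

Total weighted distance at each candidate:
  Site A (15, 11): total = 4610
  Site B (11, 11): total = 3690
  Site C (12, 8): total = 3230
  Site D (7, 14): total = 4540
Minimum is at Site C with total 3230 blocks.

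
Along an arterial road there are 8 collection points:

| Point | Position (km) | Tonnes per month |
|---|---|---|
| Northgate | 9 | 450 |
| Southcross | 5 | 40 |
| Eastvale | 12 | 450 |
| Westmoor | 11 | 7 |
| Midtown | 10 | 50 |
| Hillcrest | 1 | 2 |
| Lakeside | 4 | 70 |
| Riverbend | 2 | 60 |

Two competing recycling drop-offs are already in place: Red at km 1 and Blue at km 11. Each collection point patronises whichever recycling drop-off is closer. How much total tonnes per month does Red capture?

The indifferent point is the midpoint (1+11)/2 = 6; collection points left of it (closer to Red at 1) go to Red, those right go to Blue.
  Hillcrest at 1 (w=2) → Red
  Riverbend at 2 (w=60) → Red
  Lakeside at 4 (w=70) → Red
  Southcross at 5 (w=40) → Red
  Northgate at 9 (w=450) → Blue
  Midtown at 10 (w=50) → Blue
  Westmoor at 11 (w=7) → Blue
  Eastvale at 12 (w=450) → Blue
Red captures 172; Blue captures 957.

172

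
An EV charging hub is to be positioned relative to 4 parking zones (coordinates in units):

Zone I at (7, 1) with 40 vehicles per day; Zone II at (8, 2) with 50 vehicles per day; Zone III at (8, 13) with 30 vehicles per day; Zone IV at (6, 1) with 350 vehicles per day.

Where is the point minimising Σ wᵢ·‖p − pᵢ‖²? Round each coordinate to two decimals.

(6.43, 1.87)

The minimiser of Σwᵢ‖p−pᵢ‖² is the weighted centroid p* = (Σwᵢpᵢ)/(Σwᵢ).
Σwᵢ = 470.
Σwᵢxᵢ = 40·7 + 50·8 + 30·8 + 350·6 = 3020.
Σwᵢyᵢ = 40·1 + 50·2 + 30·13 + 350·1 = 880.
x* = 3020/470 = 6.43, y* = 880/470 = 1.87.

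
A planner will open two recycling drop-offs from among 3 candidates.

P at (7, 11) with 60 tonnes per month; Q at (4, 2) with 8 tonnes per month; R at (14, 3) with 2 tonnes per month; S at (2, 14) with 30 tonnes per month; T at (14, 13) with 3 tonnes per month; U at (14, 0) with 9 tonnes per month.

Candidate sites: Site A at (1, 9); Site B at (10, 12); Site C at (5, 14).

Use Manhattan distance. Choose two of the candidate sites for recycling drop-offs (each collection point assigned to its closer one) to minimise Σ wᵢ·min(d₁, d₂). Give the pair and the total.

{Site B, Site C}, total 619

Evaluate every pair (each demand assigned to the nearer of the two):
  {Site B, Site C}: total = 619
  {Site A, Site B}: total = 685
  {Site A, Site C}: total = 736
Best pair: {Site B, Site C} with total 619.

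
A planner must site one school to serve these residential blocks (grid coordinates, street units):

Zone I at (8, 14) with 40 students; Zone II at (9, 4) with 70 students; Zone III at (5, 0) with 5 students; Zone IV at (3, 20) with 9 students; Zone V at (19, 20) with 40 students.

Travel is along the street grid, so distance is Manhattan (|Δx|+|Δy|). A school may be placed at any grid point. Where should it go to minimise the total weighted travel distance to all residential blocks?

(9, 14)

Manhattan distance separates: Σwᵢ(|x−xᵢ|+|y−yᵢ|) = Σwᵢ|x−xᵢ| + Σwᵢ|y−yᵢ|, so x and y are optimised independently as 1-D weighted medians.
Total weight W = 164; half = 82.
x-coordinate, sorted with cumulative weight:
  x=3 (Zone IV, w=9) cum 9
  x=5 (Zone III, w=5) cum 14
  x=8 (Zone I, w=40) cum 54
  x=9 (Zone II, w=70) cum 124  ← median
  x=19 (Zone V, w=40) cum 164
⇒ x* = 9
y-coordinate, sorted with cumulative weight:
  y=0 (Zone III, w=5) cum 5
  y=4 (Zone II, w=70) cum 75
  y=14 (Zone I, w=40) cum 115  ← median
  y=20 (Zone IV, w=9) cum 124
  y=20 (Zone V, w=40) cum 164
⇒ y* = 14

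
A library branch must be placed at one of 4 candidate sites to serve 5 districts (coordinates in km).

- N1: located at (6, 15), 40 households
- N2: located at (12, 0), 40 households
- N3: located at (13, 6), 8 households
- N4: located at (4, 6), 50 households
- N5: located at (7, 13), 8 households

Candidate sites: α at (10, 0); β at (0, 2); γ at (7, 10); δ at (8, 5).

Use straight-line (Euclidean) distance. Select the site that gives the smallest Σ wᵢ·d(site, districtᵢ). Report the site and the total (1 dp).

δ, total 975.5 km

Total weighted distance at each candidate:
  α (10, 0): total = 1285.6
  β (0, 2): total = 1555.3
  γ (7, 10): total = 982.9
  δ (8, 5): total = 975.5
Minimum is at δ with total 975.5 km.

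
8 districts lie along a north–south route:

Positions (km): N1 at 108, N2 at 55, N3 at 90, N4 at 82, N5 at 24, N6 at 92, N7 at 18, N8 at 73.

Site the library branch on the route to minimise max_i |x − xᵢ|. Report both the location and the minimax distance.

location 63, max distance 45

The 1-center on a line is the midpoint of the two extreme points: leftmost at 18, rightmost at 108.
Optimal location = (18 + 108)/2 = 63; maximum distance = (108 − 18)/2 = 45.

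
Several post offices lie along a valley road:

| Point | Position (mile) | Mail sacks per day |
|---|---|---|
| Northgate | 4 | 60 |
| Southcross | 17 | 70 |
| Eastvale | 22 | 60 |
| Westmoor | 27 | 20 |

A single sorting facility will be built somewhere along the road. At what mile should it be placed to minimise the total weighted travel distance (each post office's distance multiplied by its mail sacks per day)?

For a sum of weighted absolute distances on a line, the optimum is the weighted median (not the mean). Total weight W = 210; half-weight = 105.
Sort by position and accumulate weight:
  mile 4 (Northgate, w=60) → cum 60
  mile 17 (Southcross, w=70) → cum 130  ≥ 105 → median here
  mile 22 (Eastvale, w=60) → cum 190
  mile 27 (Westmoor, w=20) → cum 210
Optimal location: mile 17.

x = 17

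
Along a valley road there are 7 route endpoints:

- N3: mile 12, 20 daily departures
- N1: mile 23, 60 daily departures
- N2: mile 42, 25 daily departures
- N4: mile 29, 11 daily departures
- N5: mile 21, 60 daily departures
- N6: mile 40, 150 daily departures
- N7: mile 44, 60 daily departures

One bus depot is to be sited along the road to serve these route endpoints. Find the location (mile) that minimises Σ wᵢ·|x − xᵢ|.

x = 40

For a sum of weighted absolute distances on a line, the optimum is the weighted median (not the mean). Total weight W = 386; half-weight = 193.
Sort by position and accumulate weight:
  mile 12 (N3, w=20) → cum 20
  mile 21 (N5, w=60) → cum 80
  mile 23 (N1, w=60) → cum 140
  mile 29 (N4, w=11) → cum 151
  mile 40 (N6, w=150) → cum 301  ≥ 193 → median here
  mile 42 (N2, w=25) → cum 326
  mile 44 (N7, w=60) → cum 386
Optimal location: mile 40.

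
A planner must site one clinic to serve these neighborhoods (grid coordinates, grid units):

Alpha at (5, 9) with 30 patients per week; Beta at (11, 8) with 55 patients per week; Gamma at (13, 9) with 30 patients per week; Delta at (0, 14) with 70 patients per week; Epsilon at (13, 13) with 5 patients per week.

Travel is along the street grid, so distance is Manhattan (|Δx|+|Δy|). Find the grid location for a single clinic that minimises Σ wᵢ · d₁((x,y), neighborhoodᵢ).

(5, 9)

Manhattan distance separates: Σwᵢ(|x−xᵢ|+|y−yᵢ|) = Σwᵢ|x−xᵢ| + Σwᵢ|y−yᵢ|, so x and y are optimised independently as 1-D weighted medians.
Total weight W = 190; half = 95.
x-coordinate, sorted with cumulative weight:
  x=0 (Delta, w=70) cum 70
  x=5 (Alpha, w=30) cum 100  ← median
  x=11 (Beta, w=55) cum 155
  x=13 (Gamma, w=30) cum 185
  x=13 (Epsilon, w=5) cum 190
⇒ x* = 5
y-coordinate, sorted with cumulative weight:
  y=8 (Beta, w=55) cum 55
  y=9 (Alpha, w=30) cum 85
  y=9 (Gamma, w=30) cum 115  ← median
  y=13 (Epsilon, w=5) cum 120
  y=14 (Delta, w=70) cum 190
⇒ y* = 9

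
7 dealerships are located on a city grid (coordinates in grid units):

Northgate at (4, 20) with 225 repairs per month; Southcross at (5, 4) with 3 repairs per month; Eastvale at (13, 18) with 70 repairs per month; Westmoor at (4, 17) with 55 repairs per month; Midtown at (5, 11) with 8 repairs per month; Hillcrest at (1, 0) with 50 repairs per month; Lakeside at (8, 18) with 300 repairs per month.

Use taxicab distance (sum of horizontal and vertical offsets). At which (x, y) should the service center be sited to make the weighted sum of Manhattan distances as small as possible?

Manhattan distance separates: Σwᵢ(|x−xᵢ|+|y−yᵢ|) = Σwᵢ|x−xᵢ| + Σwᵢ|y−yᵢ|, so x and y are optimised independently as 1-D weighted medians.
Total weight W = 711; half = 355.5.
x-coordinate, sorted with cumulative weight:
  x=1 (Hillcrest, w=50) cum 50
  x=4 (Northgate, w=225) cum 275
  x=4 (Westmoor, w=55) cum 330
  x=5 (Southcross, w=3) cum 333
  x=5 (Midtown, w=8) cum 341
  x=8 (Lakeside, w=300) cum 641  ← median
  x=13 (Eastvale, w=70) cum 711
⇒ x* = 8
y-coordinate, sorted with cumulative weight:
  y=0 (Hillcrest, w=50) cum 50
  y=4 (Southcross, w=3) cum 53
  y=11 (Midtown, w=8) cum 61
  y=17 (Westmoor, w=55) cum 116
  y=18 (Eastvale, w=70) cum 186
  y=18 (Lakeside, w=300) cum 486  ← median
  y=20 (Northgate, w=225) cum 711
⇒ y* = 18

(8, 18)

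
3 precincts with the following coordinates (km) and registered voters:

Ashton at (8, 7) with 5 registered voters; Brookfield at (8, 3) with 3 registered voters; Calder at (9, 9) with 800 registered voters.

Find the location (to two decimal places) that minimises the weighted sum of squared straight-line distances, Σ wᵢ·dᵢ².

The minimiser of Σwᵢ‖p−pᵢ‖² is the weighted centroid p* = (Σwᵢpᵢ)/(Σwᵢ).
Σwᵢ = 808.
Σwᵢxᵢ = 5·8 + 3·8 + 800·9 = 7264.
Σwᵢyᵢ = 5·7 + 3·3 + 800·9 = 7244.
x* = 7264/808 = 8.99, y* = 7244/808 = 8.97.

(8.99, 8.97)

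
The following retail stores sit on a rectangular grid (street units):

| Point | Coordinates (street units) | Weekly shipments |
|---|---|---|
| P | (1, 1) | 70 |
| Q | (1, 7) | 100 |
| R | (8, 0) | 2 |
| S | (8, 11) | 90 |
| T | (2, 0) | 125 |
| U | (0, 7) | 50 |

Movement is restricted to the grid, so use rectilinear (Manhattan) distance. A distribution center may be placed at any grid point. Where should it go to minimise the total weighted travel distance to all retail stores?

Manhattan distance separates: Σwᵢ(|x−xᵢ|+|y−yᵢ|) = Σwᵢ|x−xᵢ| + Σwᵢ|y−yᵢ|, so x and y are optimised independently as 1-D weighted medians.
Total weight W = 437; half = 218.5.
x-coordinate, sorted with cumulative weight:
  x=0 (U, w=50) cum 50
  x=1 (P, w=70) cum 120
  x=1 (Q, w=100) cum 220  ← median
  x=2 (T, w=125) cum 345
  x=8 (R, w=2) cum 347
  x=8 (S, w=90) cum 437
⇒ x* = 1
y-coordinate, sorted with cumulative weight:
  y=0 (R, w=2) cum 2
  y=0 (T, w=125) cum 127
  y=1 (P, w=70) cum 197
  y=7 (Q, w=100) cum 297  ← median
  y=7 (U, w=50) cum 347
  y=11 (S, w=90) cum 437
⇒ y* = 7

(1, 7)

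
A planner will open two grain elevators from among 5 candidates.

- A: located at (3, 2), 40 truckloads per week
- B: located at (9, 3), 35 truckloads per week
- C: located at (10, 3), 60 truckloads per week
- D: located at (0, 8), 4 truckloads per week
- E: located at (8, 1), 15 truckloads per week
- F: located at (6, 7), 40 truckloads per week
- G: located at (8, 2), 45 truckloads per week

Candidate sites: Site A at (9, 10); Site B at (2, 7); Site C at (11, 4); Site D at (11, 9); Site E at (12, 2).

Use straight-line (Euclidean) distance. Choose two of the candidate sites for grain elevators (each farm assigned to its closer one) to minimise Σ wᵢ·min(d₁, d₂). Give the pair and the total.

{Site B, Site C}, total 761.9

Evaluate every pair (each demand assigned to the nearer of the two):
  {Site B, Site C}: total = 761.9
  {Site B, Site E}: total = 859.6
  {Site A, Site C}: total = 925.4
  {Site C, Site D}: total = 978.4
  {Site C, Site E}: total = 997.1
  {Site A, Site E}: total = 1053.3
  {Site D, Site E}: total = 1106.3
  {Site B, Site D}: total = 1429.2
  {Site A, Site B}: total = 1520.9
  {Site A, Site D}: total = 1663.8
Best pair: {Site B, Site C} with total 761.9.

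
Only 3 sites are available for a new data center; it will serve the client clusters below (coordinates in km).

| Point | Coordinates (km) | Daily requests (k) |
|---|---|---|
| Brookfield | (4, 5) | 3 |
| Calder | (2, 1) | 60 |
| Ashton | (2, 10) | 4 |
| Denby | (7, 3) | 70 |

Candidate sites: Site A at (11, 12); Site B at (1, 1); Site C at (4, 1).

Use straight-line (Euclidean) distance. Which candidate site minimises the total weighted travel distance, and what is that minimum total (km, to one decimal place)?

Site C, total 421.3 km

Total weighted distance at each candidate:
  Site A (11, 12): total = 1608.8
  Site B (1, 1): total = 553.9
  Site C (4, 1): total = 421.3
Minimum is at Site C with total 421.3 km.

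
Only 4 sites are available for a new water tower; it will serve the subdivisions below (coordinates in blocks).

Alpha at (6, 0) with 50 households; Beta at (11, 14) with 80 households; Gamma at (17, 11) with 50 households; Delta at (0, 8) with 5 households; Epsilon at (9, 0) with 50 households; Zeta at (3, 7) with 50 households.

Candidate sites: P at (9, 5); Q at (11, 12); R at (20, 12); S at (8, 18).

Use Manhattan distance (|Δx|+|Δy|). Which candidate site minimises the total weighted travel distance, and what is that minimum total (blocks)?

Total weighted distance at each candidate:
  P (9, 5): total = 2690
  Q (11, 12): total = 2785
  R (20, 12): total = 4750
  S (8, 18): total = 4200
Minimum is at P with total 2690 blocks.

P, total 2690 blocks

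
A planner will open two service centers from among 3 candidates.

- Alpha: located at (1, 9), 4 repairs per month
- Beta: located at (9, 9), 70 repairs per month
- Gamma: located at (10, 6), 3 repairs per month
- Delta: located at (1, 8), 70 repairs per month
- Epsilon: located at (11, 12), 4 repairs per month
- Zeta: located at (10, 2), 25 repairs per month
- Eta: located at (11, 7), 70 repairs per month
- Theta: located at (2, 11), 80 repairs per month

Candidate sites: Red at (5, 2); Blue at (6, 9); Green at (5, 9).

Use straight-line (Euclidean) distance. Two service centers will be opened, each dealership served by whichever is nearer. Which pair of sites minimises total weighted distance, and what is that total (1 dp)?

Evaluate every pair (each demand assigned to the nearer of the two):
  {Blue, Green}: total = 1419.9
  {Red, Blue}: total = 1485.0
  {Red, Green}: total = 1485.1
Best pair: {Blue, Green} with total 1419.9.

{Blue, Green}, total 1419.9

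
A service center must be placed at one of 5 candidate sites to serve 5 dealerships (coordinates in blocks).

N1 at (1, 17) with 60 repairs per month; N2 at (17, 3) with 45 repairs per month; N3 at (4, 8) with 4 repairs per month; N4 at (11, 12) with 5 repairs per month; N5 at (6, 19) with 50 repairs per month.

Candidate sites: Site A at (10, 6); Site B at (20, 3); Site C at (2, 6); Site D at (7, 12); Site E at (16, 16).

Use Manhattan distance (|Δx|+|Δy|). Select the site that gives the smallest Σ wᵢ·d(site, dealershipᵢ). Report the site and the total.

Total weighted distance at each candidate:
  Site A (10, 6): total = 2567
  Site B (20, 3): total = 3789
  Site C (2, 6): total = 2471
  Site D (7, 12): total = 1963
  Site E (16, 16): total = 2365
Minimum is at Site D with total 1963 blocks.

Site D, total 1963 blocks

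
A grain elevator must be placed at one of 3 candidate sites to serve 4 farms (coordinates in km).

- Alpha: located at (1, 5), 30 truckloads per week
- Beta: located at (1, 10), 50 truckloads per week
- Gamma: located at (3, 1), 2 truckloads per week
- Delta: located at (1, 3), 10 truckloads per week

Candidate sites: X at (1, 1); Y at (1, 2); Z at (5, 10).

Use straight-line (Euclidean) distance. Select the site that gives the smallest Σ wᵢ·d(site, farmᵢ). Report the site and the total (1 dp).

Z, total 491.2 km

Total weighted distance at each candidate:
  X (1, 1): total = 594.0
  Y (1, 2): total = 504.5
  Z (5, 10): total = 491.2
Minimum is at Z with total 491.2 km.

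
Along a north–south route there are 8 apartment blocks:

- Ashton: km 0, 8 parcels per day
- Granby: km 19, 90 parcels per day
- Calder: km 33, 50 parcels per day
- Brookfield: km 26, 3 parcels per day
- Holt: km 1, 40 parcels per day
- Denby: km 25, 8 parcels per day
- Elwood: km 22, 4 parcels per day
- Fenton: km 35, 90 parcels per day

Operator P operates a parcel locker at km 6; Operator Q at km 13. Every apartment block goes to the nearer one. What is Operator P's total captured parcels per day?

The indifferent point is the midpoint (6+13)/2 = 9.5; apartment blocks left of it (closer to Operator P at 6) go to Operator P, those right go to Operator Q.
  Ashton at 0 (w=8) → Operator P
  Holt at 1 (w=40) → Operator P
  Granby at 19 (w=90) → Operator Q
  Elwood at 22 (w=4) → Operator Q
  Denby at 25 (w=8) → Operator Q
  Brookfield at 26 (w=3) → Operator Q
  Calder at 33 (w=50) → Operator Q
  Fenton at 35 (w=90) → Operator Q
Operator P captures 48; Operator Q captures 245.

48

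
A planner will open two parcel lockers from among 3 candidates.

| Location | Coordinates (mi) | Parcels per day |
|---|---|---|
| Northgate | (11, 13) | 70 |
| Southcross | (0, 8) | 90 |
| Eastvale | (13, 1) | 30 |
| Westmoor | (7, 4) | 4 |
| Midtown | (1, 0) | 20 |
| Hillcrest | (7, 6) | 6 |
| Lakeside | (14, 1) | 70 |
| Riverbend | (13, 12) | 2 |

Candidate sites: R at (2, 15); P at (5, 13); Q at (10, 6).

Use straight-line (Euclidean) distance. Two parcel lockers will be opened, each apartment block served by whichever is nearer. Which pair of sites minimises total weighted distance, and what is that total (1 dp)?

Evaluate every pair (each demand assigned to the nearer of the two):
  {P, Q}: total = 1941.7
  {R, Q}: total = 2035.5
  {R, P}: total = 2907.8
Best pair: {P, Q} with total 1941.7.

{P, Q}, total 1941.7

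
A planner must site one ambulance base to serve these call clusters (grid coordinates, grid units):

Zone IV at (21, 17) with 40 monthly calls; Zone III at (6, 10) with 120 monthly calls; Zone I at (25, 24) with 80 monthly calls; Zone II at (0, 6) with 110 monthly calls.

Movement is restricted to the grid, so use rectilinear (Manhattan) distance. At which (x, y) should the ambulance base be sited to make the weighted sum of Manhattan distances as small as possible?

(6, 10)

Manhattan distance separates: Σwᵢ(|x−xᵢ|+|y−yᵢ|) = Σwᵢ|x−xᵢ| + Σwᵢ|y−yᵢ|, so x and y are optimised independently as 1-D weighted medians.
Total weight W = 350; half = 175.
x-coordinate, sorted with cumulative weight:
  x=0 (Zone II, w=110) cum 110
  x=6 (Zone III, w=120) cum 230  ← median
  x=21 (Zone IV, w=40) cum 270
  x=25 (Zone I, w=80) cum 350
⇒ x* = 6
y-coordinate, sorted with cumulative weight:
  y=6 (Zone II, w=110) cum 110
  y=10 (Zone III, w=120) cum 230  ← median
  y=17 (Zone IV, w=40) cum 270
  y=24 (Zone I, w=80) cum 350
⇒ y* = 10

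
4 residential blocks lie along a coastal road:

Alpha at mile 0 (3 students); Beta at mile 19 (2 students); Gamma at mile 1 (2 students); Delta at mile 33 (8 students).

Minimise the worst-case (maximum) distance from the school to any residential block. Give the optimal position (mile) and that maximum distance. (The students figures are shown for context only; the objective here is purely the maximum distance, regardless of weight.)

The 1-center on a line is the midpoint of the two extreme points: leftmost at 0, rightmost at 33.
Optimal location = (0 + 33)/2 = 16.5; maximum distance = (33 − 0)/2 = 16.5.

location 16.5, max distance 16.5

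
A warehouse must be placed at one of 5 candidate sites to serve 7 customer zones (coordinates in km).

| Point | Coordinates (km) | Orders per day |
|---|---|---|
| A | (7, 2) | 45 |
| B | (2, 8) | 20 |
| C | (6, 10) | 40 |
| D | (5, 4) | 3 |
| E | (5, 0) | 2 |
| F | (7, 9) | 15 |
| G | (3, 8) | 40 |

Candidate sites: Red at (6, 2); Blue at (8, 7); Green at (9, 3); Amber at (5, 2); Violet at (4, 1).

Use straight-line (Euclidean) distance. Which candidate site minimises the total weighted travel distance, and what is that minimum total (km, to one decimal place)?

Blue, total 760.8 km

Total weighted distance at each candidate:
  Red (6, 2): total = 894.8
  Blue (8, 7): total = 760.8
  Green (9, 3): total = 1006.9
  Amber (5, 2): total = 918.8
  Violet (4, 1): total = 1080.0
Minimum is at Blue with total 760.8 km.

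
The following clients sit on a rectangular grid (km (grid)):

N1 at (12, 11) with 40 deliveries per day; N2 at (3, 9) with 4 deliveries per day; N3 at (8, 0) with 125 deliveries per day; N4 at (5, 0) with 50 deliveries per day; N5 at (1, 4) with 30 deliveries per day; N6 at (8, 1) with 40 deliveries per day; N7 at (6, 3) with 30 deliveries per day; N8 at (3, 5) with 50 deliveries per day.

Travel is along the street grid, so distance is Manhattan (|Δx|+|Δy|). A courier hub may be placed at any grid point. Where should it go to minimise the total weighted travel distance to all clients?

Manhattan distance separates: Σwᵢ(|x−xᵢ|+|y−yᵢ|) = Σwᵢ|x−xᵢ| + Σwᵢ|y−yᵢ|, so x and y are optimised independently as 1-D weighted medians.
Total weight W = 369; half = 184.5.
x-coordinate, sorted with cumulative weight:
  x=1 (N5, w=30) cum 30
  x=3 (N2, w=4) cum 34
  x=3 (N8, w=50) cum 84
  x=5 (N4, w=50) cum 134
  x=6 (N7, w=30) cum 164
  x=8 (N3, w=125) cum 289  ← median
  x=8 (N6, w=40) cum 329
  x=12 (N1, w=40) cum 369
⇒ x* = 8
y-coordinate, sorted with cumulative weight:
  y=0 (N3, w=125) cum 125
  y=0 (N4, w=50) cum 175
  y=1 (N6, w=40) cum 215  ← median
  y=3 (N7, w=30) cum 245
  y=4 (N5, w=30) cum 275
  y=5 (N8, w=50) cum 325
  y=9 (N2, w=4) cum 329
  y=11 (N1, w=40) cum 369
⇒ y* = 1

(8, 1)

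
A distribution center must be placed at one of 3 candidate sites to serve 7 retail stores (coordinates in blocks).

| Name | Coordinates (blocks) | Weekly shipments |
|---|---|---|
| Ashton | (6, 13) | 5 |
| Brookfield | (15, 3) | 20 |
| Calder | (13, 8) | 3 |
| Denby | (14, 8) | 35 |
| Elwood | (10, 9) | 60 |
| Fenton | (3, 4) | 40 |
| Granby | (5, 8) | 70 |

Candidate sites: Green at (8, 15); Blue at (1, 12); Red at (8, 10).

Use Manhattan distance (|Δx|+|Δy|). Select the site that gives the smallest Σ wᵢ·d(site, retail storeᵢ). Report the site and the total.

Total weighted distance at each candidate:
  Green (8, 15): total = 2711
  Blue (1, 12): total = 2813
  Red (8, 10): total = 1576
Minimum is at Red with total 1576 blocks.

Red, total 1576 blocks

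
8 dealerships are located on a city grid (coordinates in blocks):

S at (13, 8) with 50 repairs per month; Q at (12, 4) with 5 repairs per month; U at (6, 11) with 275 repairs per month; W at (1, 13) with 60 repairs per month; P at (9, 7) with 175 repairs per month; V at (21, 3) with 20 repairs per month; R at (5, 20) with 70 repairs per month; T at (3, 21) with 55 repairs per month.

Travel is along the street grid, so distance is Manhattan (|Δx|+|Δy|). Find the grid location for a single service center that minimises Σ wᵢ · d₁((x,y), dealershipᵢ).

Manhattan distance separates: Σwᵢ(|x−xᵢ|+|y−yᵢ|) = Σwᵢ|x−xᵢ| + Σwᵢ|y−yᵢ|, so x and y are optimised independently as 1-D weighted medians.
Total weight W = 710; half = 355.
x-coordinate, sorted with cumulative weight:
  x=1 (W, w=60) cum 60
  x=3 (T, w=55) cum 115
  x=5 (R, w=70) cum 185
  x=6 (U, w=275) cum 460  ← median
  x=9 (P, w=175) cum 635
  x=12 (Q, w=5) cum 640
  x=13 (S, w=50) cum 690
  x=21 (V, w=20) cum 710
⇒ x* = 6
y-coordinate, sorted with cumulative weight:
  y=3 (V, w=20) cum 20
  y=4 (Q, w=5) cum 25
  y=7 (P, w=175) cum 200
  y=8 (S, w=50) cum 250
  y=11 (U, w=275) cum 525  ← median
  y=13 (W, w=60) cum 585
  y=20 (R, w=70) cum 655
  y=21 (T, w=55) cum 710
⇒ y* = 11

(6, 11)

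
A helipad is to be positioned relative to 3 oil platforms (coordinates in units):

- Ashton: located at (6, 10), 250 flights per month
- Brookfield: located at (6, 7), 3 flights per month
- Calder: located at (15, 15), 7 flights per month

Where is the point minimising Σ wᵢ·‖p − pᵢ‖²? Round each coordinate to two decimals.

(6.24, 10.10)

The minimiser of Σwᵢ‖p−pᵢ‖² is the weighted centroid p* = (Σwᵢpᵢ)/(Σwᵢ).
Σwᵢ = 260.
Σwᵢxᵢ = 250·6 + 3·6 + 7·15 = 1623.
Σwᵢyᵢ = 250·10 + 3·7 + 7·15 = 2626.
x* = 1623/260 = 6.24, y* = 2626/260 = 10.10.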